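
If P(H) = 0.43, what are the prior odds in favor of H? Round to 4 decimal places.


Prior odds = P(H) / (1 - P(H))
= 0.43 / 0.57
= 0.7544

0.7544


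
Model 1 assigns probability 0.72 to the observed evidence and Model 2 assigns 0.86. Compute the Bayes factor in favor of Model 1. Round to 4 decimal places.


BF = P(data|M1) / P(data|M2)
= 0.72 / 0.86 = 0.8372

0.8372


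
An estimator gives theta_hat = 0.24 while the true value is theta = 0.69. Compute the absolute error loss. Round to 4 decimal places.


The absolute error loss is |theta_hat - theta|
= |0.24 - 0.69|
= 0.45

0.45


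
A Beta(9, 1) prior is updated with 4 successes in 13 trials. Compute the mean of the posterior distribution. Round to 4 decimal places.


After update: Beta(13, 10)
Mean = 13 / (13 + 10) = 13 / 23
= 0.5652

0.5652


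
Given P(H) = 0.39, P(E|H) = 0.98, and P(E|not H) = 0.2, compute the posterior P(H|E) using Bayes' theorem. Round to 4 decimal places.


By Bayes' theorem: P(H|E) = P(E|H)*P(H) / P(E)
P(E) = P(E|H)*P(H) + P(E|not H)*P(not H)
P(E) = 0.98*0.39 + 0.2*0.61 = 0.5042
P(H|E) = 0.98*0.39 / 0.5042 = 0.758

0.758


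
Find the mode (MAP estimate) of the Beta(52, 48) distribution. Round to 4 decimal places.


For Beta(a,b) with a,b > 1:
Mode = (a-1)/(a+b-2) = (52-1)/(100-2)
= 51/98 = 0.5204

0.5204


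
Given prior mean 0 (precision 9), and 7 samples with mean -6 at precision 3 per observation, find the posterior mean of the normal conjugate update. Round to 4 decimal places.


The posterior mean is a precision-weighted average of prior and data.
Post. prec. = 9 + 21 = 30
Post. mean = (0 + -126)/30 = -126/30 = -4.2

-4.2


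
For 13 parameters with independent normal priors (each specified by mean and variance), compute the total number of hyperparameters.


A normal prior has 2 hyperparameters per parameter.
Total = 13 * 2 = 26

26


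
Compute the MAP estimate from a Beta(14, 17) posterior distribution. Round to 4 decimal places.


MAP = mode of Beta distribution
= (alpha - 1)/(alpha + beta - 2)
= (14-1)/(14+17-2)
= 13/29 = 0.4483

0.4483


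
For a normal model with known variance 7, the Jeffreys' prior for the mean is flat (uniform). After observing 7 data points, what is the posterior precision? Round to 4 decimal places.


Jeffreys' prior for normal mean (known variance) is flat.
Prior precision = 0.
Posterior precision = prior_prec + n/sigma^2 = 0 + 7/7
= 1.0

1.0


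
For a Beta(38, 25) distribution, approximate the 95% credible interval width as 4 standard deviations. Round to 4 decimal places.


Variance of Beta(a,b) = ab / ((a+b)^2 * (a+b+1))
= 38*25 / ((63)^2 * 64)
= 0.0037
SD = sqrt(0.0037) = 0.0612
Width = 4 * SD = 0.2446

0.2446


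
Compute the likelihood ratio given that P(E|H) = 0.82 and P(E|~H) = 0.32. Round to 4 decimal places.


LR = P(E|H) / P(E|~H)
= 0.82 / 0.32 = 2.5625

2.5625


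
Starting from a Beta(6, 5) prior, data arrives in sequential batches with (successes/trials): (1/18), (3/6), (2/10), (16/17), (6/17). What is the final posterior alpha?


In sequential Bayesian updating, we sum all successes.
Total successes = 28
Final alpha = 6 + 28 = 34

34


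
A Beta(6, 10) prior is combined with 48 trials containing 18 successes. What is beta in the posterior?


In conjugate updating:
beta_posterior = beta_prior + (n - k)
= 10 + (48 - 18)
= 10 + 30 = 40

40


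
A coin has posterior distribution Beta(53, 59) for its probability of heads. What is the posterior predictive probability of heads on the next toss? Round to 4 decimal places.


Posterior predictive = E[theta] = alpha/(alpha+beta)
= 53/112
= 0.4732

0.4732


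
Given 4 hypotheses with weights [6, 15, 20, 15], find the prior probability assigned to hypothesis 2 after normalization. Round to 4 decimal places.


To normalize, divide each weight by the sum of all weights.
Sum = 56
Prior(H2) = 15/56 = 0.2679

0.2679


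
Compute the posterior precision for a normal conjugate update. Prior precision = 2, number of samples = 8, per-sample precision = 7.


tau_post = tau_0 + n * tau
= 2 + 8 * 7 = 58

58


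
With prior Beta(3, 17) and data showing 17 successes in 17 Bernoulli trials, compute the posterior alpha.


Conjugate update: alpha_posterior = alpha_prior + k
= 3 + 17 = 20

20


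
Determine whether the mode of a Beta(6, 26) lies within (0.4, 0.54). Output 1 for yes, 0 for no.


First find the mode: (a-1)/(a+b-2) = 0.1667
Is 0.1667 in (0.4, 0.54)? 0

0


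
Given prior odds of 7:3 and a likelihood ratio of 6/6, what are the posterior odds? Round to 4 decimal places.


Posterior odds = prior odds * LR
Prior odds = 7/3 = 2.3333
LR = 6/6 = 1.0
Posterior odds = 2.3333 * 1.0 = 2.3333

2.3333


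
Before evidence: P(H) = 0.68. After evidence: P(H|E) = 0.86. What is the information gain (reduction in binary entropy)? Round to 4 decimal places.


Prior entropy = 0.9044
Posterior entropy = 0.5842
Information gain = 0.9044 - 0.5842 = 0.3201

0.3201


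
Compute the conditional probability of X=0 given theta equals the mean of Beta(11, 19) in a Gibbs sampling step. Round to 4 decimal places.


Mean of Beta(11, 19) = 0.3667
P(X=0 | theta=0.3667) = 0.6333

0.6333


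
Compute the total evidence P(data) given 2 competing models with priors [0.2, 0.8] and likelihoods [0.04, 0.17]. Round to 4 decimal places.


Marginal likelihood = sum P(model_i) * P(data|model_i)
Model 1: 0.2 * 0.04 = 0.008
Model 2: 0.8 * 0.17 = 0.136
Total = 0.144

0.144


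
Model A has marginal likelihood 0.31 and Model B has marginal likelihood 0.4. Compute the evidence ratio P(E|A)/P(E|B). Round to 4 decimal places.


Evidence ratio = P(E|A) / P(E|B)
= 0.31 / 0.4
= 0.775

0.775


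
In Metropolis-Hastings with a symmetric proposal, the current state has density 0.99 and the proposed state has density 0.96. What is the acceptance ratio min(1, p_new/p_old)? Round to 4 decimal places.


Ratio = p_new / p_old = 0.96 / 0.99 = 0.9697
Acceptance = min(1, 0.9697) = 0.9697

0.9697


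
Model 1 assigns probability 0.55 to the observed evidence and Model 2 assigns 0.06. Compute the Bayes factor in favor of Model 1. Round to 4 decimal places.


BF = P(data|M1) / P(data|M2)
= 0.55 / 0.06 = 9.1667

9.1667


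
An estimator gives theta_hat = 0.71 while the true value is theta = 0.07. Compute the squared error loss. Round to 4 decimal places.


The squared error loss is (theta_hat - theta)^2
= (0.71 - 0.07)^2
= (0.64)^2 = 0.4096

0.4096


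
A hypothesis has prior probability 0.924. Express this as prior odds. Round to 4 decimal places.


Odds = P(H) / P(not H) = 0.924 / 0.076
= 12.1579

12.1579


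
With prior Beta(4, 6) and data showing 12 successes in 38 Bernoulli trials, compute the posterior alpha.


Conjugate update: alpha_posterior = alpha_prior + k
= 4 + 12 = 16

16


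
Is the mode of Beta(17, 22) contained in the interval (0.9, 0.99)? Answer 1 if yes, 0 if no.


Mode = (a-1)/(a+b-2) = 16/37 = 0.4324
Interval: (0.9, 0.99)
Contains mode? 0

0


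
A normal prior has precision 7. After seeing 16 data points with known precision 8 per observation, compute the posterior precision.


In the conjugate normal model, precisions add:
tau_posterior = tau_prior + n * tau_data
= 7 + 16*8 = 135

135


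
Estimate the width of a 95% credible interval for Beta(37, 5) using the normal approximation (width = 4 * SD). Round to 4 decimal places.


For Beta(a,b): Var = ab/((a+b)^2(a+b+1))
Var = 0.0024, SD = 0.0494
Approximate 95% CI width = 4 * 0.0494 = 0.1975

0.1975


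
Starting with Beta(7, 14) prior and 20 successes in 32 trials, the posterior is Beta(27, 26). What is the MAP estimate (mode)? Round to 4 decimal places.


The mode of Beta(a, b) when a > 1 and b > 1 is (a-1)/(a+b-2)
= (27 - 1) / (27 + 26 - 2)
= 26 / 51
= 0.5098

0.5098


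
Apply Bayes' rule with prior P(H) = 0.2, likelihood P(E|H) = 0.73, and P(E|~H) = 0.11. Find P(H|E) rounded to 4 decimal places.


Step 1: Compute marginal P(E) = P(E|H)P(H) + P(E|~H)P(~H)
= 0.73*0.2 + 0.11*0.8 = 0.234
Step 2: P(H|E) = P(E|H)P(H)/P(E) = 0.146/0.234
= 0.6239

0.6239


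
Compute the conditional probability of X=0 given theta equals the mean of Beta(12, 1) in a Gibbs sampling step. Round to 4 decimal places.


Mean of Beta(12, 1) = 0.9231
P(X=0 | theta=0.9231) = 0.0769

0.0769


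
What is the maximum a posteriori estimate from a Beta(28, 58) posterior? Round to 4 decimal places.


The MAP estimate equals the mode of the distribution.
Mode of Beta(a,b) = (a-1)/(a+b-2)
= 27/84
= 0.3214

0.3214


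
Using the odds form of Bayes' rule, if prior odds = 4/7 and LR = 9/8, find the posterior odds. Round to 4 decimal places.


Bayes' rule in odds form: posterior odds = prior odds * LR
= (4 * 9) / (7 * 8)
= 36/56 = 0.6429

0.6429


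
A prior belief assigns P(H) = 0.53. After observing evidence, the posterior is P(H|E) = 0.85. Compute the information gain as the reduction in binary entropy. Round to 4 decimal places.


H(prior) = -0.53*log2(0.53) - 0.47*log2(0.47)
= 0.9974
H(post) = -0.85*log2(0.85) - 0.15*log2(0.15)
= 0.6098
IG = 0.9974 - 0.6098 = 0.3876

0.3876


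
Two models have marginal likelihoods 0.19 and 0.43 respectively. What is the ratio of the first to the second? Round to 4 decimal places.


Evidence ratio = 0.19 / 0.43
= 0.4419

0.4419


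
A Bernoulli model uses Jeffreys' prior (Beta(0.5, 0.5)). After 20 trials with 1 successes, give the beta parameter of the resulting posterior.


Posterior = Beta(prior_alpha + successes, prior_beta + failures)
= Beta(0.5 + 1, 0.5 + 19)
Posterior beta = 0.5 + (n - k) = 0.5 + 19 = 19.5

19.5


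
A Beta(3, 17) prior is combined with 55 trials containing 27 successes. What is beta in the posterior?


In conjugate updating:
beta_posterior = beta_prior + (n - k)
= 17 + (55 - 27)
= 17 + 28 = 45

45


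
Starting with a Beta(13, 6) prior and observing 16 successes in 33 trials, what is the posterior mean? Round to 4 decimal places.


Posterior parameters: alpha = 13 + 16 = 29
beta = 6 + 17 = 23
Posterior mean = alpha / (alpha + beta) = 29 / 52
= 0.5577

0.5577


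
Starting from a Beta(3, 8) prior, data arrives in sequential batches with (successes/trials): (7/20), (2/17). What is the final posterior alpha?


In sequential Bayesian updating, we sum all successes.
Total successes = 9
Final alpha = 3 + 9 = 12

12


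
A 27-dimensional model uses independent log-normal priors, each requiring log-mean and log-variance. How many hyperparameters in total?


Per parameter: 2 (log-mean and log-variance).
Total = 27 * 2 = 54

54


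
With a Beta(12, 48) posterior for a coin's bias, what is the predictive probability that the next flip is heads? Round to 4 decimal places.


The predictive probability equals the posterior mean.
P(next = heads) = alpha / (alpha + beta)
= 12 / 60 = 0.2

0.2


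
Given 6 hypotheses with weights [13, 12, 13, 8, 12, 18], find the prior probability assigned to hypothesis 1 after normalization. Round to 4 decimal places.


To normalize, divide each weight by the sum of all weights.
Sum = 76
Prior(H1) = 13/76 = 0.1711

0.1711


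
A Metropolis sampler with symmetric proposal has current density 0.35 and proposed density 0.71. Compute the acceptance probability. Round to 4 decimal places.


For symmetric proposals, acceptance = min(1, pi(x*)/pi(x))
= min(1, 0.71/0.35)
= min(1, 2.0286) = 1.0

1.0


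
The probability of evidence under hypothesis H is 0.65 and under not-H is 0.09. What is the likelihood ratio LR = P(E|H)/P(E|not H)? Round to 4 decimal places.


LR = 0.65 / 0.09
= 7.2222

7.2222


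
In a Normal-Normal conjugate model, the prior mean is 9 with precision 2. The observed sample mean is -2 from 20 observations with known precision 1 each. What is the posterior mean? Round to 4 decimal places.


Posterior precision = tau0 + n*tau = 2 + 20*1 = 22
Posterior mean = (tau0*mu0 + n*tau*xbar) / posterior_precision
= (2*9 + 20*1*-2) / 22
= -22 / 22 = -1.0

-1.0


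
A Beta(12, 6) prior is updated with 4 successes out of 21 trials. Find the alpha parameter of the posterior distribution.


In the Beta-Binomial conjugate update:
alpha_post = alpha_prior + successes
= 12 + 4
= 16

16


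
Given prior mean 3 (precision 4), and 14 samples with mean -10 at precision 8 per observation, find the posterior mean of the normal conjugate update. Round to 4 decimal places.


The posterior mean is a precision-weighted average of prior and data.
Post. prec. = 4 + 112 = 116
Post. mean = (12 + -1120)/116 = -1108/116 = -9.5517

-9.5517


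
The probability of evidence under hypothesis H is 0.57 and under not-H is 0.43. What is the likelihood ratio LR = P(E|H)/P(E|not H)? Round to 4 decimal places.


LR = 0.57 / 0.43
= 1.3256

1.3256


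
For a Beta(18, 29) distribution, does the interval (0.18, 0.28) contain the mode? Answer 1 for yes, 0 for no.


Mode of Beta(a,b) = (a-1)/(a+b-2)
= (18-1)/(18+29-2) = 0.3778
Check: 0.18 <= 0.3778 <= 0.28?
Result: 0

0


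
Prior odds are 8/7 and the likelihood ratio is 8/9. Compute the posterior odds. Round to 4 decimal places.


Posterior odds = prior odds * likelihood ratio
= (8/7) * (8/9)
= 64 / 63
= 1.0159

1.0159


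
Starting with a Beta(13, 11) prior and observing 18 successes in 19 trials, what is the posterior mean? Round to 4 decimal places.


Posterior parameters: alpha = 13 + 18 = 31
beta = 11 + 1 = 12
Posterior mean = alpha / (alpha + beta) = 31 / 43
= 0.7209

0.7209


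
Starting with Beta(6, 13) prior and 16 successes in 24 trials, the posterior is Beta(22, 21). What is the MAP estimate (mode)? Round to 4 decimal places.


The mode of Beta(a, b) when a > 1 and b > 1 is (a-1)/(a+b-2)
= (22 - 1) / (22 + 21 - 2)
= 21 / 41
= 0.5122

0.5122


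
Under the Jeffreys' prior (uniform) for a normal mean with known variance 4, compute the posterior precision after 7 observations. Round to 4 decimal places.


Prior precision = 0 (flat prior).
Post. prec. = 0 + n/var = 7/4 = 1.75

1.75


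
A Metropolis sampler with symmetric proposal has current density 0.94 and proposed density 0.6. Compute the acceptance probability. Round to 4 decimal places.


For symmetric proposals, acceptance = min(1, pi(x*)/pi(x))
= min(1, 0.6/0.94)
= min(1, 0.6383) = 0.6383

0.6383


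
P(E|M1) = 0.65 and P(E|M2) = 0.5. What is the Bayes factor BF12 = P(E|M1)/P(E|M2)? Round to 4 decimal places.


Bayes factor BF12 = P(E|M1) / P(E|M2)
= 0.65 / 0.5
= 1.3

1.3


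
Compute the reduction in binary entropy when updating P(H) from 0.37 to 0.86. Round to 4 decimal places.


H_before = -p*log2(p) - (1-p)*log2(1-p) for p=0.37: 0.9507
H_after for p=0.86: 0.5842
Reduction = 0.9507 - 0.5842 = 0.3664

0.3664


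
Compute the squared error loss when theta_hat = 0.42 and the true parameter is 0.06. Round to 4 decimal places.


L = (theta_hat - theta_true)^2
= (0.42 - 0.06)^2
= 0.36^2 = 0.1296

0.1296


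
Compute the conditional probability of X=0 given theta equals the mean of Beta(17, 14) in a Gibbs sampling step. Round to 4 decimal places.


Mean of Beta(17, 14) = 0.5484
P(X=0 | theta=0.5484) = 0.4516

0.4516


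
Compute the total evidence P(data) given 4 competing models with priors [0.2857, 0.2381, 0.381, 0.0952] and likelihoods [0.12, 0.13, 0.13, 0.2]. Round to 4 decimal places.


Marginal likelihood = sum P(model_i) * P(data|model_i)
Model 1: 0.2857 * 0.12 = 0.0343
Model 2: 0.2381 * 0.13 = 0.031
Model 3: 0.381 * 0.13 = 0.0495
Model 4: 0.0952 * 0.2 = 0.019
Total = 0.1338

0.1338


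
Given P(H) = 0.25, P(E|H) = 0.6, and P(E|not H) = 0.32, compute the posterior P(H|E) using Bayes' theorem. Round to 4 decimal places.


By Bayes' theorem: P(H|E) = P(E|H)*P(H) / P(E)
P(E) = P(E|H)*P(H) + P(E|not H)*P(not H)
P(E) = 0.6*0.25 + 0.32*0.75 = 0.39
P(H|E) = 0.6*0.25 / 0.39 = 0.3846

0.3846


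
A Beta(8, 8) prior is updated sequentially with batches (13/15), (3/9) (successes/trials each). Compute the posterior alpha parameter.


Sequential conjugate updating is equivalent to a single batch update.
Total successes across all batches = 16
alpha_posterior = alpha_prior + total_successes = 8 + 16
= 24

24


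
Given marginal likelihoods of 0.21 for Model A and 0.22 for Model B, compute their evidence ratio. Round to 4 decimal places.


Ratio = ML(A) / ML(B) = 0.21/0.22
= 0.9545

0.9545


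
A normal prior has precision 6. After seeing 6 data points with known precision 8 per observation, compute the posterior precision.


In the conjugate normal model, precisions add:
tau_posterior = tau_prior + n * tau_data
= 6 + 6*8 = 54

54


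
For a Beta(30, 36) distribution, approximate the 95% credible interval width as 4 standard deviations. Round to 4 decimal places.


Variance of Beta(a,b) = ab / ((a+b)^2 * (a+b+1))
= 30*36 / ((66)^2 * 67)
= 0.0037
SD = sqrt(0.0037) = 0.0608
Width = 4 * SD = 0.2433

0.2433


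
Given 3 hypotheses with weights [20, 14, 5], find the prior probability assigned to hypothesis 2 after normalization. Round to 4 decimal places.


To normalize, divide each weight by the sum of all weights.
Sum = 39
Prior(H2) = 14/39 = 0.359

0.359


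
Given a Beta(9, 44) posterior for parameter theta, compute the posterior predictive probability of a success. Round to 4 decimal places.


For a Beta-Bernoulli model, the predictive probability is the mean:
P(success) = 9/(9+44) = 9/53 = 0.1698

0.1698


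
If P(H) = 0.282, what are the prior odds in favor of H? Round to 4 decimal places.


Prior odds = P(H) / (1 - P(H))
= 0.282 / 0.718
= 0.3928

0.3928


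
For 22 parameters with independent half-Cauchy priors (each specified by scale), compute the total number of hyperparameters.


A half-Cauchy prior has 1 hyperparameter per parameter.
Total = 22 * 1 = 22

22


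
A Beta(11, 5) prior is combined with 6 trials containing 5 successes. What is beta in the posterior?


In conjugate updating:
beta_posterior = beta_prior + (n - k)
= 5 + (6 - 5)
= 5 + 1 = 6

6


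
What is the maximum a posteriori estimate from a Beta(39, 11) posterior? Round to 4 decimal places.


The MAP estimate equals the mode of the distribution.
Mode of Beta(a,b) = (a-1)/(a+b-2)
= 38/48
= 0.7917

0.7917


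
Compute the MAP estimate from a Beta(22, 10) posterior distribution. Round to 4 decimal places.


MAP = mode of Beta distribution
= (alpha - 1)/(alpha + beta - 2)
= (22-1)/(22+10-2)
= 21/30 = 0.7

0.7


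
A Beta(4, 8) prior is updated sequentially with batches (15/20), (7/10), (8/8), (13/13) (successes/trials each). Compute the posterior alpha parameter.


Sequential conjugate updating is equivalent to a single batch update.
Total successes across all batches = 43
alpha_posterior = alpha_prior + total_successes = 4 + 43
= 47

47


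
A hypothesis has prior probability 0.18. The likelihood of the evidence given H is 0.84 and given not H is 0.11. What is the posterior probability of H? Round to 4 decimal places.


Using Bayes' theorem:
P(E) = 0.18 * 0.84 + 0.82 * 0.11
P(E) = 0.2414
P(H|E) = (0.18 * 0.84) / 0.2414 = 0.6263

0.6263


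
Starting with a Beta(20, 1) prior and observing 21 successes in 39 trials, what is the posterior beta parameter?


Posterior beta = prior beta + failures
Failures = 39 - 21 = 18
beta_post = 1 + 18 = 19

19


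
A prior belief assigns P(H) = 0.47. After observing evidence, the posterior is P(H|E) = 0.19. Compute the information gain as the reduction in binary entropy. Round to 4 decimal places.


H(prior) = -0.47*log2(0.47) - 0.53*log2(0.53)
= 0.9974
H(post) = -0.19*log2(0.19) - 0.81*log2(0.81)
= 0.7015
IG = 0.9974 - 0.7015 = 0.2959

0.2959


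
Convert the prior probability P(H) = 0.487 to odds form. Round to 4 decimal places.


P(not H) = 1 - 0.487 = 0.513
Odds = 0.487 / 0.513 = 0.9493

0.9493


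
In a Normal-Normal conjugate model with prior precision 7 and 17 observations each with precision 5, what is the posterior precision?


Posterior precision = prior precision + n * observation precision
= 7 + 17 * 5
= 7 + 85 = 92

92


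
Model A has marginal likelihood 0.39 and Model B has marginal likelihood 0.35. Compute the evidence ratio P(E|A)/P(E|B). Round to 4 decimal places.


Evidence ratio = P(E|A) / P(E|B)
= 0.39 / 0.35
= 1.1143

1.1143


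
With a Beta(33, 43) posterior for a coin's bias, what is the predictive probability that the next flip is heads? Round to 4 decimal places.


The predictive probability equals the posterior mean.
P(next = heads) = alpha / (alpha + beta)
= 33 / 76 = 0.4342

0.4342


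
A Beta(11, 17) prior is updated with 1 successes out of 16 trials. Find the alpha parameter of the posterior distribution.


In the Beta-Binomial conjugate update:
alpha_post = alpha_prior + successes
= 11 + 1
= 12

12


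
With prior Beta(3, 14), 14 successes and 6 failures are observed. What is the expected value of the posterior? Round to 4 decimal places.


Posterior = Beta(17, 20)
E[theta] = alpha/(alpha+beta)
= 17/37 = 0.4595

0.4595


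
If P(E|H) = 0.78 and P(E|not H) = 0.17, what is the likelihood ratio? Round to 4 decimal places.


Likelihood ratio = P(E|H) / P(E|not H)
= 0.78 / 0.17
= 4.5882

4.5882


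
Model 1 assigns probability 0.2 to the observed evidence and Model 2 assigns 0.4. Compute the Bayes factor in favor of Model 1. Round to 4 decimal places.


BF = P(data|M1) / P(data|M2)
= 0.2 / 0.4 = 0.5

0.5


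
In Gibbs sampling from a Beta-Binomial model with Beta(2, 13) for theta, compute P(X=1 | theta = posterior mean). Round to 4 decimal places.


Posterior mean = alpha/(alpha+beta) = 2/15 = 0.1333
P(X=1|theta=mean) = theta = 0.1333

0.1333


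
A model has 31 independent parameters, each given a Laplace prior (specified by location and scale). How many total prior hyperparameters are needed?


Each Laplace prior needs 2 hyperparameters (location and scale).
Total = 2 * 31 = 62

62


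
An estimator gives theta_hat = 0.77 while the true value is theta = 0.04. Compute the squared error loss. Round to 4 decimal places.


The squared error loss is (theta_hat - theta)^2
= (0.77 - 0.04)^2
= (0.73)^2 = 0.5329

0.5329


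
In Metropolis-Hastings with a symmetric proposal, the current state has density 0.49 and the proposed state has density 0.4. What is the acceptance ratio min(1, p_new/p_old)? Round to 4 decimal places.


Ratio = p_new / p_old = 0.4 / 0.49 = 0.8163
Acceptance = min(1, 0.8163) = 0.8163

0.8163


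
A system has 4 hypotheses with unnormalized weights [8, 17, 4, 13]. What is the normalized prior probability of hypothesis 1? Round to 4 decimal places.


The normalized prior is the weight divided by the total.
Total weight = 42
P(H1) = 8 / 42 = 0.1905

0.1905


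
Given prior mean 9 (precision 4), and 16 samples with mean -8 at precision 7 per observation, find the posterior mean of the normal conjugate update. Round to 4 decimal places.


The posterior mean is a precision-weighted average of prior and data.
Post. prec. = 4 + 112 = 116
Post. mean = (36 + -896)/116 = -860/116 = -7.4138

-7.4138


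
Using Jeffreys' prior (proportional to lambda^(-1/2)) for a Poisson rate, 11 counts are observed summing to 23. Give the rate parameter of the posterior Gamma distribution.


Conjugate update: Gamma(prior_shape + S, prior_rate + n).
Prior shape = 0.5, prior rate = 0.
Posterior rate = 0 + n = 11

11.0


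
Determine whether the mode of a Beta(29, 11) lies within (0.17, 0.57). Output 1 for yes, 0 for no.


First find the mode: (a-1)/(a+b-2) = 0.7368
Is 0.7368 in (0.17, 0.57)? 0

0


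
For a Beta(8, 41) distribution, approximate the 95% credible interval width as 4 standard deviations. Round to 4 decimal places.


Variance of Beta(a,b) = ab / ((a+b)^2 * (a+b+1))
= 8*41 / ((49)^2 * 50)
= 0.0027
SD = sqrt(0.0027) = 0.0523
Width = 4 * SD = 0.2091

0.2091


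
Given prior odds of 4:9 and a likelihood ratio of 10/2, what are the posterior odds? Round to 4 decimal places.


Posterior odds = prior odds * LR
Prior odds = 4/9 = 0.4444
LR = 10/2 = 5.0
Posterior odds = 0.4444 * 5.0 = 2.2222

2.2222


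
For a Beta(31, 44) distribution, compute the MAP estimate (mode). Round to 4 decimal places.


MAP = mode = (a-1)/(a+b-2)
= (31-1)/(31+44-2)
= 30/73 = 0.411

0.411


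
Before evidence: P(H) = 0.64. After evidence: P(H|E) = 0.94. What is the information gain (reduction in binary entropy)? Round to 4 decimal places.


Prior entropy = 0.9427
Posterior entropy = 0.3274
Information gain = 0.9427 - 0.3274 = 0.6152

0.6152


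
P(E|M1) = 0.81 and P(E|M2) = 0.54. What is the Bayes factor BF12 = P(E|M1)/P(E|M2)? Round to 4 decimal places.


Bayes factor BF12 = P(E|M1) / P(E|M2)
= 0.81 / 0.54
= 1.5

1.5


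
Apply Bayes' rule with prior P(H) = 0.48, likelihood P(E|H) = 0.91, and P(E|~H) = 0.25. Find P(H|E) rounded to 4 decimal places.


Step 1: Compute marginal P(E) = P(E|H)P(H) + P(E|~H)P(~H)
= 0.91*0.48 + 0.25*0.52 = 0.5668
Step 2: P(H|E) = P(E|H)P(H)/P(E) = 0.4368/0.5668
= 0.7706

0.7706


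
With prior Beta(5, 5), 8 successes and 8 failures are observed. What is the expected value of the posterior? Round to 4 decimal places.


Posterior = Beta(13, 13)
E[theta] = alpha/(alpha+beta)
= 13/26 = 0.5

0.5


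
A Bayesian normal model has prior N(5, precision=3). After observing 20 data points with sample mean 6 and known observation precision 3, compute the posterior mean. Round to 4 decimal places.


Posterior mean = (prior_precision * prior_mean + n * data_precision * data_mean) / (prior_precision + n * data_precision)
Numerator = 3*5 + 20*3*6 = 375
Denominator = 3 + 20*3 = 63
Posterior mean = 5.9524

5.9524


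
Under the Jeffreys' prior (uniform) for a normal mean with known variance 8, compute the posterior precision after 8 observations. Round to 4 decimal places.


Prior precision = 0 (flat prior).
Post. prec. = 0 + n/var = 8/8 = 1.0

1.0


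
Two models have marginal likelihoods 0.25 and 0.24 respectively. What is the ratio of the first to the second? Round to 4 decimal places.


Evidence ratio = 0.25 / 0.24
= 1.0417

1.0417


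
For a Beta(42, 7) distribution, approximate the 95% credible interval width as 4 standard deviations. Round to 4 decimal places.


Variance of Beta(a,b) = ab / ((a+b)^2 * (a+b+1))
= 42*7 / ((49)^2 * 50)
= 0.0024
SD = sqrt(0.0024) = 0.0495
Width = 4 * SD = 0.1979

0.1979


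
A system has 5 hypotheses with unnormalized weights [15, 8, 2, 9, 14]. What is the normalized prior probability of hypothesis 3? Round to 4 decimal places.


The normalized prior is the weight divided by the total.
Total weight = 48
P(H3) = 2 / 48 = 0.0417

0.0417


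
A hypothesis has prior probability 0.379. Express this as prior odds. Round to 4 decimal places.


Odds = P(H) / P(not H) = 0.379 / 0.621
= 0.6103

0.6103


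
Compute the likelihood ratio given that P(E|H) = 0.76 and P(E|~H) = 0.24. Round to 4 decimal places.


LR = P(E|H) / P(E|~H)
= 0.76 / 0.24 = 3.1667

3.1667


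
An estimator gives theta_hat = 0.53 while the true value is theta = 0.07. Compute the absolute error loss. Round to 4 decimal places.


The absolute error loss is |theta_hat - theta|
= |0.53 - 0.07|
= 0.46

0.46


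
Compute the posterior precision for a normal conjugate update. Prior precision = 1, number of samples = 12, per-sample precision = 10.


tau_post = tau_0 + n * tau
= 1 + 12 * 10 = 121

121


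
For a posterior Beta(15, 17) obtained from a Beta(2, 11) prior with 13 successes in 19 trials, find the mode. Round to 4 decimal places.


Mode = (alpha - 1) / (alpha + beta - 2)
= 14 / 30
= 0.4667

0.4667


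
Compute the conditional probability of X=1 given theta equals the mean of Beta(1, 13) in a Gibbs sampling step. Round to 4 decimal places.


Mean of Beta(1, 13) = 0.0714
P(X=1 | theta=0.0714) = 0.0714

0.0714


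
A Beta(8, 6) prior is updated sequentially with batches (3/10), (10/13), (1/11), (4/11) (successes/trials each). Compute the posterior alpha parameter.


Sequential conjugate updating is equivalent to a single batch update.
Total successes across all batches = 18
alpha_posterior = alpha_prior + total_successes = 8 + 18
= 26

26


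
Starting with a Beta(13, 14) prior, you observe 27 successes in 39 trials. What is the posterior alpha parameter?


For a Beta-Binomial conjugate model:
Posterior alpha = prior alpha + number of successes
= 13 + 27 = 40

40


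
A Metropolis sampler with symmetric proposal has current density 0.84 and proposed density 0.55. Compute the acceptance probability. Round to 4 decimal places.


For symmetric proposals, acceptance = min(1, pi(x*)/pi(x))
= min(1, 0.55/0.84)
= min(1, 0.6548) = 0.6548

0.6548


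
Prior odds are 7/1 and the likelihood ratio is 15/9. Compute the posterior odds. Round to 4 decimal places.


Posterior odds = prior odds * likelihood ratio
= (7/1) * (15/9)
= 105 / 9
= 11.6667

11.6667


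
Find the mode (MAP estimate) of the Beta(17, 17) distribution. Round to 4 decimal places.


For Beta(a,b) with a,b > 1:
Mode = (a-1)/(a+b-2) = (17-1)/(34-2)
= 16/32 = 0.5

0.5


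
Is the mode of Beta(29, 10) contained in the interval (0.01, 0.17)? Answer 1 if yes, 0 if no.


Mode = (a-1)/(a+b-2) = 28/37 = 0.7568
Interval: (0.01, 0.17)
Contains mode? 0

0


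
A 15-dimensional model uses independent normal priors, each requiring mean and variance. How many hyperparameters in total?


Per parameter: 2 (mean and variance).
Total = 15 * 2 = 30

30


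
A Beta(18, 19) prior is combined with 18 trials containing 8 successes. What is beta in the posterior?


In conjugate updating:
beta_posterior = beta_prior + (n - k)
= 19 + (18 - 8)
= 19 + 10 = 29

29


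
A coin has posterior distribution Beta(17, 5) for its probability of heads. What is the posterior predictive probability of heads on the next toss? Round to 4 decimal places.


Posterior predictive = E[theta] = alpha/(alpha+beta)
= 17/22
= 0.7727

0.7727


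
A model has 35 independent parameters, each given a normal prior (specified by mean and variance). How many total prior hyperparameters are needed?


Each normal prior needs 2 hyperparameters (mean and variance).
Total = 2 * 35 = 70

70


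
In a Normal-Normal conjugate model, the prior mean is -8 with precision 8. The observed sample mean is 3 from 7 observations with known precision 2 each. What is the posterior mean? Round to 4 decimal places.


Posterior precision = tau0 + n*tau = 8 + 7*2 = 22
Posterior mean = (tau0*mu0 + n*tau*xbar) / posterior_precision
= (8*-8 + 7*2*3) / 22
= -22 / 22 = -1.0

-1.0


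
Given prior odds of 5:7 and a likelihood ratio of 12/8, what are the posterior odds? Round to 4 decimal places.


Posterior odds = prior odds * LR
Prior odds = 5/7 = 0.7143
LR = 12/8 = 1.5
Posterior odds = 0.7143 * 1.5 = 1.0714

1.0714


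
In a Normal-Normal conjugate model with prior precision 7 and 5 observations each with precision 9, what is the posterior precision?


Posterior precision = prior precision + n * observation precision
= 7 + 5 * 9
= 7 + 45 = 52

52


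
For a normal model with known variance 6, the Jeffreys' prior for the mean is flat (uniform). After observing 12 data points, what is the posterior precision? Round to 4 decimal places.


Jeffreys' prior for normal mean (known variance) is flat.
Prior precision = 0.
Posterior precision = prior_prec + n/sigma^2 = 0 + 12/6
= 2.0

2.0


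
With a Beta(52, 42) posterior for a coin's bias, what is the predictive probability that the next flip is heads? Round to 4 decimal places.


The predictive probability equals the posterior mean.
P(next = heads) = alpha / (alpha + beta)
= 52 / 94 = 0.5532

0.5532


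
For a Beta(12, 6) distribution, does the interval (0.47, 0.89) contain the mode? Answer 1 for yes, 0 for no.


Mode of Beta(a,b) = (a-1)/(a+b-2)
= (12-1)/(12+6-2) = 0.6875
Check: 0.47 <= 0.6875 <= 0.89?
Result: 1

1


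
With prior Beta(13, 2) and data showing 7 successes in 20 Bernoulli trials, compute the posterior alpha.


Conjugate update: alpha_posterior = alpha_prior + k
= 13 + 7 = 20

20


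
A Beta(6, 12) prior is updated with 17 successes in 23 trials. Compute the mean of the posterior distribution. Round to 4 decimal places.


After update: Beta(23, 18)
Mean = 23 / (23 + 18) = 23 / 41
= 0.561

0.561


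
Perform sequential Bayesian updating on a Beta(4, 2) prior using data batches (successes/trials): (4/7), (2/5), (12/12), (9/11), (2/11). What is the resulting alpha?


Accumulate successes: 29
Posterior alpha = prior alpha + sum of successes
= 4 + 29 = 33

33


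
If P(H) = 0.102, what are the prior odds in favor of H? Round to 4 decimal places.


Prior odds = P(H) / (1 - P(H))
= 0.102 / 0.898
= 0.1136

0.1136


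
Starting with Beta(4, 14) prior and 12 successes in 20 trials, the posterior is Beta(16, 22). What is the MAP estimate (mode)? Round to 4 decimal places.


The mode of Beta(a, b) when a > 1 and b > 1 is (a-1)/(a+b-2)
= (16 - 1) / (16 + 22 - 2)
= 15 / 36
= 0.4167

0.4167


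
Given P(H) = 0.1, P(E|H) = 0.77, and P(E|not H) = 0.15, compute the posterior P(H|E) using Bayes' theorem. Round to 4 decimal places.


By Bayes' theorem: P(H|E) = P(E|H)*P(H) / P(E)
P(E) = P(E|H)*P(H) + P(E|not H)*P(not H)
P(E) = 0.77*0.1 + 0.15*0.9 = 0.212
P(H|E) = 0.77*0.1 / 0.212 = 0.3632

0.3632


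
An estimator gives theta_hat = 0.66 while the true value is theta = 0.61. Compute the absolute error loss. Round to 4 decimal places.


The absolute error loss is |theta_hat - theta|
= |0.66 - 0.61|
= 0.05

0.05


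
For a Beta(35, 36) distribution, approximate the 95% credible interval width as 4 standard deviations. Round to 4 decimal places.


Variance of Beta(a,b) = ab / ((a+b)^2 * (a+b+1))
= 35*36 / ((71)^2 * 72)
= 0.0035
SD = sqrt(0.0035) = 0.0589
Width = 4 * SD = 0.2357

0.2357


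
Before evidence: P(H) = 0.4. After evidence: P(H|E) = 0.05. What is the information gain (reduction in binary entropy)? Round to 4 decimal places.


Prior entropy = 0.971
Posterior entropy = 0.2864
Information gain = 0.971 - 0.2864 = 0.6846

0.6846


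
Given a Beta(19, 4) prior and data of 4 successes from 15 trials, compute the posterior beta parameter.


Number of failures = 15 - 4 = 11
Posterior beta = 4 + 11 = 15

15


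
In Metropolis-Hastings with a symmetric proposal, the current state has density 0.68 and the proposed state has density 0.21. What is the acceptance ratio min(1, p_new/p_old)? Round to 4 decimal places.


Ratio = p_new / p_old = 0.21 / 0.68 = 0.3088
Acceptance = min(1, 0.3088) = 0.3088

0.3088


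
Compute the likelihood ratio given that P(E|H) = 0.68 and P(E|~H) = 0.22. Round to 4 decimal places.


LR = P(E|H) / P(E|~H)
= 0.68 / 0.22 = 3.0909

3.0909


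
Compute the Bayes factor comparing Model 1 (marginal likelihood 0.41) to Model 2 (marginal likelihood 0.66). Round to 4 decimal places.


BF12 = marginal likelihood of M1 / marginal likelihood of M2
= 0.41/0.66
= 0.6212

0.6212


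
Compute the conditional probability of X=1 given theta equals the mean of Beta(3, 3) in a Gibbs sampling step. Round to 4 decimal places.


Mean of Beta(3, 3) = 0.5
P(X=1 | theta=0.5) = 0.5

0.5


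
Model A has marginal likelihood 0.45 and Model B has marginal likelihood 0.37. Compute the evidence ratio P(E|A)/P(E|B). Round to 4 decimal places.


Evidence ratio = P(E|A) / P(E|B)
= 0.45 / 0.37
= 1.2162

1.2162


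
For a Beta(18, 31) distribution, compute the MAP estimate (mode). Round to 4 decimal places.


MAP = mode = (a-1)/(a+b-2)
= (18-1)/(18+31-2)
= 17/47 = 0.3617

0.3617


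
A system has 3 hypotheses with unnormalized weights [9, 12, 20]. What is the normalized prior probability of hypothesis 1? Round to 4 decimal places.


The normalized prior is the weight divided by the total.
Total weight = 41
P(H1) = 9 / 41 = 0.2195

0.2195


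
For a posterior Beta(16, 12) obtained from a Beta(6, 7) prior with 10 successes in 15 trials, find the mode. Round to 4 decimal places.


Mode = (alpha - 1) / (alpha + beta - 2)
= 15 / 26
= 0.5769

0.5769


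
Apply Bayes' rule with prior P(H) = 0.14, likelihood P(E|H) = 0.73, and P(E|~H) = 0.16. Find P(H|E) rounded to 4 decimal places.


Step 1: Compute marginal P(E) = P(E|H)P(H) + P(E|~H)P(~H)
= 0.73*0.14 + 0.16*0.86 = 0.2398
Step 2: P(H|E) = P(E|H)P(H)/P(E) = 0.1022/0.2398
= 0.4262

0.4262


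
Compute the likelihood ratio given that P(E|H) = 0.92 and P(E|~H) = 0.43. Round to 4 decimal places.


LR = P(E|H) / P(E|~H)
= 0.92 / 0.43 = 2.1395

2.1395


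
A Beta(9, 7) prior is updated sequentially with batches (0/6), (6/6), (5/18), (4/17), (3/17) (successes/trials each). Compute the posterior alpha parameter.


Sequential conjugate updating is equivalent to a single batch update.
Total successes across all batches = 18
alpha_posterior = alpha_prior + total_successes = 9 + 18
= 27

27


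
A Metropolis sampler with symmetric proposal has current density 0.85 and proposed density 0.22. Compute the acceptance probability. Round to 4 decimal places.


For symmetric proposals, acceptance = min(1, pi(x*)/pi(x))
= min(1, 0.22/0.85)
= min(1, 0.2588) = 0.2588

0.2588


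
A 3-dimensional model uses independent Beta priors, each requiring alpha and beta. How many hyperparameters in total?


Per parameter: 2 (alpha and beta).
Total = 3 * 2 = 6

6


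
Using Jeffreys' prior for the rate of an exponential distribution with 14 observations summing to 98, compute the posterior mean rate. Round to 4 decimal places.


Jeffreys' prior leads to posterior Gamma(14, 98).
Mean = 14/98 = 0.1429

0.1429


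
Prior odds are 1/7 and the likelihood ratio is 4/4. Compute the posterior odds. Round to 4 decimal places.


Posterior odds = prior odds * likelihood ratio
= (1/7) * (4/4)
= 4 / 28
= 0.1429

0.1429


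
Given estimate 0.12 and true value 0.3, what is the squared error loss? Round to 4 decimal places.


Squared error = (estimate - true)^2
Difference = -0.18
Loss = -0.18^2 = 0.0324

0.0324


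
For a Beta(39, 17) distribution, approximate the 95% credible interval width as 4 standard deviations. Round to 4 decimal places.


Variance of Beta(a,b) = ab / ((a+b)^2 * (a+b+1))
= 39*17 / ((56)^2 * 57)
= 0.0037
SD = sqrt(0.0037) = 0.0609
Width = 4 * SD = 0.2436

0.2436


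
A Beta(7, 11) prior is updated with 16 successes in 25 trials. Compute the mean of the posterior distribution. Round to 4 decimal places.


After update: Beta(23, 20)
Mean = 23 / (23 + 20) = 23 / 43
= 0.5349

0.5349


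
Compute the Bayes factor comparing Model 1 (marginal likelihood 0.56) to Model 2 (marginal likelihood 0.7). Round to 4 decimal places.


BF12 = marginal likelihood of M1 / marginal likelihood of M2
= 0.56/0.7
= 0.8

0.8


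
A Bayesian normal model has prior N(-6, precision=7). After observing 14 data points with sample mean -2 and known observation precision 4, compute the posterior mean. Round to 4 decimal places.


Posterior mean = (prior_precision * prior_mean + n * data_precision * data_mean) / (prior_precision + n * data_precision)
Numerator = 7*-6 + 14*4*-2 = -154
Denominator = 7 + 14*4 = 63
Posterior mean = -2.4444

-2.4444


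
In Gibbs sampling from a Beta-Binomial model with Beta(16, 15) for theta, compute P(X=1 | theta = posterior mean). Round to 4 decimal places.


Posterior mean = alpha/(alpha+beta) = 16/31 = 0.5161
P(X=1|theta=mean) = theta = 0.5161

0.5161


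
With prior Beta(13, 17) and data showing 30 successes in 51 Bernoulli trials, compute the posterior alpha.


Conjugate update: alpha_posterior = alpha_prior + k
= 13 + 30 = 43

43


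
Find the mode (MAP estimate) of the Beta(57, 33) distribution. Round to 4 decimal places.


For Beta(a,b) with a,b > 1:
Mode = (a-1)/(a+b-2) = (57-1)/(90-2)
= 56/88 = 0.6364

0.6364
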